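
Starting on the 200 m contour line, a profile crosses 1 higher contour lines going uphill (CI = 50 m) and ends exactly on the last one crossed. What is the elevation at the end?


elevation = 200 + 1 * 50 = 250 m

250 m


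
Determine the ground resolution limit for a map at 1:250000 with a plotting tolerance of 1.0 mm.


ground = 1.0 mm * 250000 / 1000 = 250.0 m

250.0 m


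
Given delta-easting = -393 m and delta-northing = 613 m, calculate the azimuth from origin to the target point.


az = atan2(-393, 613) = -32.7 deg
adjusted to 0-360: 327.3 degrees

327.3 degrees


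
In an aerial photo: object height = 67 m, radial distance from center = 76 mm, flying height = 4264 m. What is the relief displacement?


d = h * r / H = 67 * 76 / 4264 = 1.19 mm

1.19 mm


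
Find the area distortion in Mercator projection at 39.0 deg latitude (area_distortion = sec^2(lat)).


area_distortion = 1/cos^2(39.0) = 1.656

1.656


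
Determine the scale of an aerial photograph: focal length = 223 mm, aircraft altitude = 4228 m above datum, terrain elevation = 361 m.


scale = f / (H - h) = 223 mm / 3867 m = 223 / 3867000 = 1:17341

1:17341


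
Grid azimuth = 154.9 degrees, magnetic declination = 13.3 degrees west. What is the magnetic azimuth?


magnetic azimuth = grid azimuth - declination (east +ve)
mag_az = 154.9 - -13.3 = 168.2 degrees

168.2 degrees


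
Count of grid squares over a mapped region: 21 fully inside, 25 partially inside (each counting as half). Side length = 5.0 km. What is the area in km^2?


effective squares = 21 + 25 * 0.5 = 33.5
area = 33.5 * 25.0 = 837.5 km^2

837.5 km^2


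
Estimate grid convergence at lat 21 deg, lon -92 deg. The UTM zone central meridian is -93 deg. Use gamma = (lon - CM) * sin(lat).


gamma = (-92 - -93) * sin(21) = 1 * 0.358368 = 0.358 degrees

0.358 degrees


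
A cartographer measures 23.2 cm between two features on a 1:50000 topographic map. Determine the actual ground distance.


ground = 23.2 cm * 50000 / 100 = 11600.0 m = 11.6 km

11.6 km


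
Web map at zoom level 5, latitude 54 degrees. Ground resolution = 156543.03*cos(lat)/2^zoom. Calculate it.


res = 156543.03 * cos(54) / 2^5 = 156543.03 * 0.58778525 / 32 = 2875.43 m/pixel

2875.43 m/pixel


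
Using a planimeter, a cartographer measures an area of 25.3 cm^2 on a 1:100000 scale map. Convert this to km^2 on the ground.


ground_area = 25.3 * (100000/100)^2 = 25300000.0 m^2 = 25.3 km^2

25.3 km^2


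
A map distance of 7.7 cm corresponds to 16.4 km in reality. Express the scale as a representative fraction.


ground = 16.4 km = 1640000 cm; RF denominator = ground / map = 1640000 / 7.7 ≈ 212987; RF = 1:212987

1:212987


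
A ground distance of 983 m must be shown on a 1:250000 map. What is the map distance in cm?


map_cm = 983 * 100 / 250000 = 0.3932 cm ≈ 0.39 cm

0.39 cm


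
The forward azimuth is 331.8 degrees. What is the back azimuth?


back azimuth = (331.8 + 180) mod 360 = 151.8 degrees

151.8 degrees


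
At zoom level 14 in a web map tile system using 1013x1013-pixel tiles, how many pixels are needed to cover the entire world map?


tiles per axis = 2^14 = 16384
total tiles = 16384^2 = 268435456
pixels per axis = 16384 * 1013 = 16596992
total pixels = 16596992^2 = 275460143448064

275460143448064 pixels


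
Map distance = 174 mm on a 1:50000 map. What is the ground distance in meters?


ground = 174 mm * 50000 / 1000 = 8700.0 m

8700.0 m


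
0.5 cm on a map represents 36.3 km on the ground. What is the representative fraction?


ground = 36.3 km = 3630000 cm; RF denominator = ground / map = 3630000 / 0.5 = 7260000; RF = 1:7260000

1:7260000


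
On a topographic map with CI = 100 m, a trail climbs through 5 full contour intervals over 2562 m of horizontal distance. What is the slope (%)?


elevation change = 5 * 100 = 500 m
slope = 500 / 2562 * 100 = 19.5%

19.5%


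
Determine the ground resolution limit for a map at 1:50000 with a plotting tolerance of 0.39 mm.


ground = 0.39 mm * 50000 / 1000 = 19.5 m

19.5 m


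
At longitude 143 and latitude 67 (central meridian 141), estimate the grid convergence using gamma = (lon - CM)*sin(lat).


gamma = (143 - 141) * sin(67) = 2 * 0.920505 = 1.841 degrees

1.841 degrees


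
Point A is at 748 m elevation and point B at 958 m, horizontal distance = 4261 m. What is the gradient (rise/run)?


gradient = (958 - 748) / 4261 = 210 / 4261 = 0.0493

0.0493


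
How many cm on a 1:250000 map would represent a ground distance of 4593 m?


map_cm = 4593 * 100 / 250000 = 1.8372 cm ≈ 1.84 cm

1.84 cm


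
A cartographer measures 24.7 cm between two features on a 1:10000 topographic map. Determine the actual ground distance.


ground = 24.7 cm * 10000 / 100 = 2470.0 m = 2.47 km

2.47 km


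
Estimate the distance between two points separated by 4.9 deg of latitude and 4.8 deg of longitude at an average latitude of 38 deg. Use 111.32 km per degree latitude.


dlat_km = 4.9 * 111.32 = 545.468
dlon_km = 4.8 * 111.32 * cos(38) ≈ 421.063
dist = sqrt(545.468^2 + 421.063^2) ≈ 689.1 km

689.1 km


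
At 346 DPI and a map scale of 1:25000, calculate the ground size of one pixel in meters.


pixel_cm = 2.54 / 346 ≈ 0.007341 cm
ground = pixel_cm * 25000 / 100 = 2.54 * 25000 / (346 * 100) = 63500 / 34600 ≈ 1.84 m

1.84 m


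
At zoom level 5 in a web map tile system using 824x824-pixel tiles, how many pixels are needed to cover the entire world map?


tiles per axis = 2^5 = 32
total tiles = 32^2 = 1024
pixels per axis = 32 * 824 = 26368
total pixels = 26368^2 = 695271424

695271424 pixels


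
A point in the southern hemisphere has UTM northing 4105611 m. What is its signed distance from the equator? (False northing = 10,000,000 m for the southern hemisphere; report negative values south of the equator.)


For southern: actual = 4105611 - 10000000 = -5894389 m

-5894389 m


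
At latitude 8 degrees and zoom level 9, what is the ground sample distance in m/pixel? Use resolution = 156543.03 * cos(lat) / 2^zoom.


res = 156543.03 * cos(8) / 2^9 = 156543.03 * 0.99026807 / 512 = 302.77 m/pixel

302.77 m/pixel


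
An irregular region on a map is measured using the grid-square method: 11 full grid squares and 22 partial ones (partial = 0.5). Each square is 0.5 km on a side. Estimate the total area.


effective squares = 11 + 22 * 0.5 = 22.0
area = 22.0 * 0.25 = 5.5 km^2

5.5 km^2


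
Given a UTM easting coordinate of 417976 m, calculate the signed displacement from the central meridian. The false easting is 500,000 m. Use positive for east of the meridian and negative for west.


displacement = 417976 - 500000 = -82024 m

-82024 m


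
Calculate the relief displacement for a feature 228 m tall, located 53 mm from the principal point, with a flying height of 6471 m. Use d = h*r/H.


d = h * r / H = 228 * 53 / 6471 = 1.87 mm

1.87 mm


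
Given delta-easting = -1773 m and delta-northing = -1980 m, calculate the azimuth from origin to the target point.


az = atan2(-1773, -1980) = -138.2 deg
adjusted to 0-360: 221.8 degrees

221.8 degrees


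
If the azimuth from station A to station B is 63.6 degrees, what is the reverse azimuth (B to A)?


back azimuth = (63.6 + 180) mod 360 = 243.6 degrees

243.6 degrees


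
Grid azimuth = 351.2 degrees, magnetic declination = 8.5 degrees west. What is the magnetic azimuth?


magnetic azimuth = grid azimuth - declination (east +ve)
mag_az = 351.2 - -8.5 = 359.7 degrees

359.7 degrees


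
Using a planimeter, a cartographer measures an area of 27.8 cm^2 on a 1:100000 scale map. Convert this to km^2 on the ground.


ground_area = 27.8 * (100000/100)^2 = 27800000.0 m^2 = 27.8 km^2

27.8 km^2


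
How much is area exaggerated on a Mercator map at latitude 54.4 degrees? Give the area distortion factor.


area_distortion = 1/cos^2(54.4) = 2.951

2.951


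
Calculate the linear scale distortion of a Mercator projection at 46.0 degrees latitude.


SF = 1 / cos(46.0) = 1 / 0.694658 = 1.44

1.44


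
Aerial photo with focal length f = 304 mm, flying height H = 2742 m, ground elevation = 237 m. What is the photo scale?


scale = f / (H - h) = 304 mm / 2505 m = 304 / 2505000 = 1:8240

1:8240


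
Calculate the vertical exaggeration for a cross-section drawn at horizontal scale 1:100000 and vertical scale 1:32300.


VE = horizontal_scale / vertical_scale = 100000 / 32300 ≈ 3.1

3.1x


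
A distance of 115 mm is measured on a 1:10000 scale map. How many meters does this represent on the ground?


ground = 115 mm * 10000 / 1000 = 1150.0 m

1150.0 m


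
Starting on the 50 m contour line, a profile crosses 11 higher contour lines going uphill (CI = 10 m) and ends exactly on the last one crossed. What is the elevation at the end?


elevation = 50 + 11 * 10 = 160 m

160 m


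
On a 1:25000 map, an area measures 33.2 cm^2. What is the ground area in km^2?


ground_area = 33.2 * (25000/100)^2 = 2075000.0 m^2 = 2.075 km^2

2.075 km^2


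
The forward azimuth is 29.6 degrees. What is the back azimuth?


back azimuth = (29.6 + 180) mod 360 = 209.6 degrees

209.6 degrees


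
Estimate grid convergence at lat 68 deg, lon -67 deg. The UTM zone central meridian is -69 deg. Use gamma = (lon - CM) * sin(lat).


gamma = (-67 - -69) * sin(68) = 2 * 0.927184 = 1.854 degrees

1.854 degrees


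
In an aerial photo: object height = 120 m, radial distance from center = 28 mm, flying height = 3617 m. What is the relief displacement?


d = h * r / H = 120 * 28 / 3617 = 0.93 mm

0.93 mm


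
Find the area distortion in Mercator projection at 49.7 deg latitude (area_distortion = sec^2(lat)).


area_distortion = 1/cos^2(49.7) = 2.39

2.39


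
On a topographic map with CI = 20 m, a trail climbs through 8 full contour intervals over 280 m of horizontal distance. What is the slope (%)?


elevation change = 8 * 20 = 160 m
slope = 160 / 280 * 100 = 57.1%

57.1%


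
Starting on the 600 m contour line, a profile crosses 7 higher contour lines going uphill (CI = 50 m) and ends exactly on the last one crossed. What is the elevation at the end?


elevation = 600 + 7 * 50 = 950 m

950 m


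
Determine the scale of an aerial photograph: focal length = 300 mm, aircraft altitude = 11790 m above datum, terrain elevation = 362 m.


scale = f / (H - h) = 300 mm / 11428 m = 300 / 11428000 = 1:38093

1:38093


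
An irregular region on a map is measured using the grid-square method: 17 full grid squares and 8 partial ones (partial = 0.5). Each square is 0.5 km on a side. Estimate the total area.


effective squares = 17 + 8 * 0.5 = 21.0
area = 21.0 * 0.25 = 5.25 km^2

5.25 km^2


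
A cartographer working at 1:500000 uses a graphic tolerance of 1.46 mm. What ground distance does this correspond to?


ground = 1.46 mm * 500000 / 1000 = 730.0 m

730.0 m


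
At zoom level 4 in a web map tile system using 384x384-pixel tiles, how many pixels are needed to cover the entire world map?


tiles per axis = 2^4 = 16
total tiles = 16^2 = 256
pixels per axis = 16 * 384 = 6144
total pixels = 6144^2 = 37748736

37748736 pixels


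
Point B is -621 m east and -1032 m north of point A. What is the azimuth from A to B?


az = atan2(-621, -1032) = -149.0 deg
adjusted to 0-360: 211.0 degrees

211.0 degrees


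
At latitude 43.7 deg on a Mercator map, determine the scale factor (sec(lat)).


SF = 1 / cos(43.7) = 1 / 0.722967 = 1.383

1.383


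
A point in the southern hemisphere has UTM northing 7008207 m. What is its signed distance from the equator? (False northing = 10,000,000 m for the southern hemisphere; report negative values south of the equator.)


For southern: actual = 7008207 - 10000000 = -2991793 m

-2991793 m


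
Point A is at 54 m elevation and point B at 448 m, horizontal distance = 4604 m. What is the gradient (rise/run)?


gradient = (448 - 54) / 4604 = 394 / 4604 = 0.0856

0.0856


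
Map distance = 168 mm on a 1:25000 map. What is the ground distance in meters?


ground = 168 mm * 25000 / 1000 = 4200.0 m

4200.0 m


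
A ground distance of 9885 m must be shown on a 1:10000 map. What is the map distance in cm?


map_cm = 9885 * 100 / 10000 = 98.85 cm

98.85 cm


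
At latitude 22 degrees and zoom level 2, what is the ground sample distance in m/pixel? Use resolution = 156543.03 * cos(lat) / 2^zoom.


res = 156543.03 * cos(22) / 2^2 = 156543.03 * 0.92718385 / 4 = 36286.04 m/pixel

36286.04 m/pixel


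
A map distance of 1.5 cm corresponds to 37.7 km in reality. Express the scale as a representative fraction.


ground = 37.7 km = 3770000 cm; RF denominator = ground / map = 3770000 / 1.5 ≈ 2513333; RF = 1:2513333

1:2513333


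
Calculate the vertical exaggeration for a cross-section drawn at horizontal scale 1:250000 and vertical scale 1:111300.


VE = horizontal_scale / vertical_scale = 250000 / 111300 ≈ 2.2

2.2x


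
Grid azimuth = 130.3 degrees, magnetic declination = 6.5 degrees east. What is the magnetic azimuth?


magnetic azimuth = grid azimuth - declination (east +ve)
mag_az = 130.3 - 6.5 = 123.8 degrees

123.8 degrees


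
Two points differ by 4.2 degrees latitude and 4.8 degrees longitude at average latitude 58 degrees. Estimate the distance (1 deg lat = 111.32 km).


dlat_km = 4.2 * 111.32 = 467.544
dlon_km = 4.8 * 111.32 * cos(58) ≈ 283.155
dist = sqrt(467.544^2 + 283.155^2) ≈ 546.6 km

546.6 km


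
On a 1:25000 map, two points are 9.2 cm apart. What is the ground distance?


ground = 9.2 cm * 25000 / 100 = 2300.0 m = 2.3 km

2.3 km


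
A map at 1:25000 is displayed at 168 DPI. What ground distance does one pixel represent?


pixel_cm = 2.54 / 168 ≈ 0.015119 cm
ground = pixel_cm * 25000 / 100 = 2.54 * 25000 / (168 * 100) = 63500 / 16800 ≈ 3.78 m

3.78 m


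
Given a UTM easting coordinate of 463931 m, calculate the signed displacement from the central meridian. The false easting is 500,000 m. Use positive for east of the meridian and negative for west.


displacement = 463931 - 500000 = -36069 m

-36069 m


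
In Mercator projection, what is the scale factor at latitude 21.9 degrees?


SF = 1 / cos(21.9) = 1 / 0.927836 = 1.078

1.078


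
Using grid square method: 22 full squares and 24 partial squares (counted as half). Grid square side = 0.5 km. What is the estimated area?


effective squares = 22 + 24 * 0.5 = 34.0
area = 34.0 * 0.25 = 8.5 km^2

8.5 km^2


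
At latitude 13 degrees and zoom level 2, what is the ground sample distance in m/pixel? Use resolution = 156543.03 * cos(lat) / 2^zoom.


res = 156543.03 * cos(13) / 2^2 = 156543.03 * 0.97437006 / 4 = 38132.71 m/pixel

38132.71 m/pixel


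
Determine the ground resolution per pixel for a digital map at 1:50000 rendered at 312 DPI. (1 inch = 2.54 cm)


pixel_cm = 2.54 / 312 ≈ 0.008141 cm
ground = pixel_cm * 50000 / 100 = 2.54 * 50000 / (312 * 100) = 127000 / 31200 ≈ 4.07 m

4.07 m


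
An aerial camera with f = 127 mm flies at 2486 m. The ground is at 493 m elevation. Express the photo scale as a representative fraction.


scale = f / (H - h) = 127 mm / 1993 m = 127 / 1993000 = 1:15693

1:15693


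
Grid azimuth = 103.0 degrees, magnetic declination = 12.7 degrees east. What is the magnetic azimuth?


magnetic azimuth = grid azimuth - declination (east +ve)
mag_az = 103.0 - 12.7 = 90.3 degrees

90.3 degrees


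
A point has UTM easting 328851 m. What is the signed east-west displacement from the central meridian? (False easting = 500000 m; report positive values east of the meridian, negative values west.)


displacement = 328851 - 500000 = -171149 m

-171149 m


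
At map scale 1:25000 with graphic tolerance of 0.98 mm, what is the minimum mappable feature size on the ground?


ground = 0.98 mm * 25000 / 1000 = 24.5 m

24.5 m


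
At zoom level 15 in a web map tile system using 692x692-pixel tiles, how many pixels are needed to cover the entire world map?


tiles per axis = 2^15 = 32768
total tiles = 32768^2 = 1073741824
pixels per axis = 32768 * 692 = 22675456
total pixels = 22675456^2 = 514176304807936

514176304807936 pixels


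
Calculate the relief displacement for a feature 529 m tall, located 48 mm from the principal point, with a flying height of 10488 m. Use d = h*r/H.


d = h * r / H = 529 * 48 / 10488 = 2.42 mm

2.42 mm


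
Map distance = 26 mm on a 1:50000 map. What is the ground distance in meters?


ground = 26 mm * 50000 / 1000 = 1300.0 m

1300.0 m


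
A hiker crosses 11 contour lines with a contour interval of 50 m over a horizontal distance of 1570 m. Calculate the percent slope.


elevation change = 11 * 50 = 550 m
slope = 550 / 1570 * 100 = 35.0%

35.0%


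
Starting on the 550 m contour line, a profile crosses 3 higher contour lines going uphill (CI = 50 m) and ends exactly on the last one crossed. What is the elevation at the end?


elevation = 550 + 3 * 50 = 700 m

700 m


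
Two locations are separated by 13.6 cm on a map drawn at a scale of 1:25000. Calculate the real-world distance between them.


ground = 13.6 cm * 25000 / 100 = 3400.0 m = 3.4 km

3.4 km


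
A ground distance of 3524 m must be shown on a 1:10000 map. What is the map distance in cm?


map_cm = 3524 * 100 / 10000 = 35.24 cm

35.24 cm


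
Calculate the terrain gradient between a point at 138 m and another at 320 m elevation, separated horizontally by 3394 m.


gradient = (320 - 138) / 3394 = 182 / 3394 = 0.0536

0.0536


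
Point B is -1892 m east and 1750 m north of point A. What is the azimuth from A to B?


az = atan2(-1892, 1750) = -47.2 deg
adjusted to 0-360: 312.8 degrees

312.8 degrees


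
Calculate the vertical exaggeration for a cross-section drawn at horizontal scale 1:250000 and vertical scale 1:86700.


VE = horizontal_scale / vertical_scale = 250000 / 86700 ≈ 2.9

2.9x


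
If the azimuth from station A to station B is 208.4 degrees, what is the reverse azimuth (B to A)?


back azimuth = (208.4 + 180) mod 360 = 28.4 degrees

28.4 degrees


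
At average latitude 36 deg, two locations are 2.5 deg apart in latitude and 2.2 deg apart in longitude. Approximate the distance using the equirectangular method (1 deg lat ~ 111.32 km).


dlat_km = 2.5 * 111.32 = 278.3
dlon_km = 2.2 * 111.32 * cos(36) ≈ 198.131
dist = sqrt(278.3^2 + 198.131^2) ≈ 341.6 km

341.6 km


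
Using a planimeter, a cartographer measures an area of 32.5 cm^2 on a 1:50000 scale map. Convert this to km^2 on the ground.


ground_area = 32.5 * (50000/100)^2 = 8125000.0 m^2 = 8.125 km^2

8.125 km^2


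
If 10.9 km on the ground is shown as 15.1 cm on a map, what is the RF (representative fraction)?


ground = 10.9 km = 1090000 cm; RF denominator = ground / map = 1090000 / 15.1 ≈ 72185; RF = 1:72185

1:72185


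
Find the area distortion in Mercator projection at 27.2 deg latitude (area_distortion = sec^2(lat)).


area_distortion = 1/cos^2(27.2) = 1.264

1.264


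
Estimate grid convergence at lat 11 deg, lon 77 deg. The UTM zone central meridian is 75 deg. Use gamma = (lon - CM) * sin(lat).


gamma = (77 - 75) * sin(11) = 2 * 0.190809 = 0.382 degrees

0.382 degrees


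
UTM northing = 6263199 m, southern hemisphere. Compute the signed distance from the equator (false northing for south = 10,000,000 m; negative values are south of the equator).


For southern: actual = 6263199 - 10000000 = -3736801 m

-3736801 m


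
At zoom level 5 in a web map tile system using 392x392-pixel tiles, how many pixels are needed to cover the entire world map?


tiles per axis = 2^5 = 32
total tiles = 32^2 = 1024
pixels per axis = 32 * 392 = 12544
total pixels = 12544^2 = 157351936

157351936 pixels


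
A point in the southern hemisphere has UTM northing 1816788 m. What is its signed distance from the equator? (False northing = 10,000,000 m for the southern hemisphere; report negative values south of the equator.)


For southern: actual = 1816788 - 10000000 = -8183212 m

-8183212 m


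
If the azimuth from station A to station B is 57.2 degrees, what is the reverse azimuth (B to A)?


back azimuth = (57.2 + 180) mod 360 = 237.2 degrees

237.2 degrees


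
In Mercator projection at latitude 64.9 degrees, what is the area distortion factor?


area_distortion = 1/cos^2(64.9) = 5.557

5.557


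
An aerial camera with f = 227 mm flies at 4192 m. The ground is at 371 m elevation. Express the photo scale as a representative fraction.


scale = f / (H - h) = 227 mm / 3821 m = 227 / 3821000 = 1:16833

1:16833


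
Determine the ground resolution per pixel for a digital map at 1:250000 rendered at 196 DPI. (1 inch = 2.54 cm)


pixel_cm = 2.54 / 196 ≈ 0.012959 cm
ground = pixel_cm * 250000 / 100 = 2.54 * 250000 / (196 * 100) = 635000 / 19600 ≈ 32.4 m

32.4 m


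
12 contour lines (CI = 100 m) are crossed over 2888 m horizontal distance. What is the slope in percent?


elevation change = 12 * 100 = 1200 m
slope = 1200 / 2888 * 100 = 41.6%

41.6%


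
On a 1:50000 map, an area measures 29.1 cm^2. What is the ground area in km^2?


ground_area = 29.1 * (50000/100)^2 = 7275000.0 m^2 = 7.275 km^2

7.275 km^2


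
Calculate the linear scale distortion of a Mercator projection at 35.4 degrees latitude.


SF = 1 / cos(35.4) = 1 / 0.815128 = 1.227

1.227


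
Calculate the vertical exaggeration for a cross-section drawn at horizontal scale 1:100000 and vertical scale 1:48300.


VE = horizontal_scale / vertical_scale = 100000 / 48300 ≈ 2.1

2.1x


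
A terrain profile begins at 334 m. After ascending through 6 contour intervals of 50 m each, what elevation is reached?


elevation = 334 + 6 * 50 = 634 m

634 m


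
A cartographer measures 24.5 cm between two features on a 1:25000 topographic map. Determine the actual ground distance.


ground = 24.5 cm * 25000 / 100 = 6125.0 m = 6.125 km

6.125 km


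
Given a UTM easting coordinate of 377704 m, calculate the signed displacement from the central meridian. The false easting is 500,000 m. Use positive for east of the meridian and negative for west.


displacement = 377704 - 500000 = -122296 m

-122296 m


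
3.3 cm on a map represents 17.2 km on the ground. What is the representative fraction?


ground = 17.2 km = 1720000 cm; RF denominator = ground / map = 1720000 / 3.3 ≈ 521212; RF = 1:521212

1:521212


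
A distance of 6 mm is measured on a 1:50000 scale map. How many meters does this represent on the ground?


ground = 6 mm * 50000 / 1000 = 300.0 m

300.0 m


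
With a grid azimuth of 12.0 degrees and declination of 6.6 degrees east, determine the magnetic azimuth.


magnetic azimuth = grid azimuth - declination (east +ve)
mag_az = 12.0 - 6.6 = 5.4 degrees

5.4 degrees


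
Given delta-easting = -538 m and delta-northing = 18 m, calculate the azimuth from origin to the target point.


az = atan2(-538, 18) = -88.1 deg
adjusted to 0-360: 271.9 degrees

271.9 degrees


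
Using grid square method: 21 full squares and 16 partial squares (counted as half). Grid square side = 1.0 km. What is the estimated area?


effective squares = 21 + 16 * 0.5 = 29.0
area = 29.0 * 1.0 = 29.0 km^2

29.0 km^2


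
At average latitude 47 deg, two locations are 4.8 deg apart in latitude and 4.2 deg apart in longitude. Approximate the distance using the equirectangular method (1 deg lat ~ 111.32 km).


dlat_km = 4.8 * 111.32 = 534.336
dlon_km = 4.2 * 111.32 * cos(47) ≈ 318.864
dist = sqrt(534.336^2 + 318.864^2) ≈ 622.2 km

622.2 km


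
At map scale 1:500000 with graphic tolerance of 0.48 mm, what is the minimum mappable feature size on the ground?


ground = 0.48 mm * 500000 / 1000 = 240.0 m

240.0 m


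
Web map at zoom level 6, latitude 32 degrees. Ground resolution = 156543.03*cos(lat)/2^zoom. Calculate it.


res = 156543.03 * cos(32) / 2^6 = 156543.03 * 0.8480481 / 64 = 2074.31 m/pixel

2074.31 m/pixel


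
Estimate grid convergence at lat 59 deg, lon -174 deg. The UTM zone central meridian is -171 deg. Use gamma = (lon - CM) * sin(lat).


gamma = (-174 - -171) * sin(59) = -3 * 0.857167 = -2.572 degrees

-2.572 degrees


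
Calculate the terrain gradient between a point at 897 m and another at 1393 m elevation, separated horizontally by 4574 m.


gradient = (1393 - 897) / 4574 = 496 / 4574 = 0.1084

0.1084


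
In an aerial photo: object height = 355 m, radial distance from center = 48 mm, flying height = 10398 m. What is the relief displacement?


d = h * r / H = 355 * 48 / 10398 = 1.64 mm

1.64 mm


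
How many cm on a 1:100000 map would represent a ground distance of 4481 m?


map_cm = 4481 * 100 / 100000 = 4.481 cm ≈ 4.48 cm

4.48 cm


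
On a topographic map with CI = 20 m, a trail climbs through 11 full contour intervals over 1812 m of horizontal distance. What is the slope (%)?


elevation change = 11 * 20 = 220 m
slope = 220 / 1812 * 100 = 12.1%

12.1%


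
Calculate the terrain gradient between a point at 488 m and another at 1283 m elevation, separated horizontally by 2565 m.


gradient = (1283 - 488) / 2565 = 795 / 2565 = 0.3099

0.3099


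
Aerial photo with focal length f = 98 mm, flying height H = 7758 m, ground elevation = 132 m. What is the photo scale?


scale = f / (H - h) = 98 mm / 7626 m = 98 / 7626000 = 1:77816

1:77816


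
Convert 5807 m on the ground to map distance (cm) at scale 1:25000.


map_cm = 5807 * 100 / 25000 = 23.228 cm ≈ 23.23 cm

23.23 cm


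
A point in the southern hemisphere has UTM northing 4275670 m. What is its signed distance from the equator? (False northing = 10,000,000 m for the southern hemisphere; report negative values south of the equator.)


For southern: actual = 4275670 - 10000000 = -5724330 m

-5724330 m


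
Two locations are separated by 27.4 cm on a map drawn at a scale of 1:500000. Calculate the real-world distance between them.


ground = 27.4 cm * 500000 / 100 = 137000.0 m = 137.0 km

137.0 km


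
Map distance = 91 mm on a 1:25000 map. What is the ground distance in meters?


ground = 91 mm * 25000 / 1000 = 2275.0 m

2275.0 m


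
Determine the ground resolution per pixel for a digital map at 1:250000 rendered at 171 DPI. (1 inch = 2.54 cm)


pixel_cm = 2.54 / 171 ≈ 0.014854 cm
ground = pixel_cm * 250000 / 100 = 2.54 * 250000 / (171 * 100) = 635000 / 17100 ≈ 37.13 m

37.13 m


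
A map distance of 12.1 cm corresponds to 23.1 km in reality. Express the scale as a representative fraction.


ground = 23.1 km = 2310000 cm; RF denominator = ground / map = 2310000 / 12.1 ≈ 190909; RF = 1:190909

1:190909


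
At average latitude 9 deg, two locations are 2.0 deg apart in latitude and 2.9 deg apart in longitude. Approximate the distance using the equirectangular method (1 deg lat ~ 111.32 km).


dlat_km = 2.0 * 111.32 = 222.64
dlon_km = 2.9 * 111.32 * cos(9) ≈ 318.853
dist = sqrt(222.64^2 + 318.853^2) ≈ 388.9 km

388.9 km


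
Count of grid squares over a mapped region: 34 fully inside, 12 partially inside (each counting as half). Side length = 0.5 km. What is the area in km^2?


effective squares = 34 + 12 * 0.5 = 40.0
area = 40.0 * 0.25 = 10.0 km^2

10.0 km^2


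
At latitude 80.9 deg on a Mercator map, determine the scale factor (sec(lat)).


SF = 1 / cos(80.9) = 1 / 0.158158 = 6.323

6.323


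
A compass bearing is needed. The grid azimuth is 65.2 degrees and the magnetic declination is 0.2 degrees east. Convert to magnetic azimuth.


magnetic azimuth = grid azimuth - declination (east +ve)
mag_az = 65.2 - 0.2 = 65.0 degrees

65.0 degrees


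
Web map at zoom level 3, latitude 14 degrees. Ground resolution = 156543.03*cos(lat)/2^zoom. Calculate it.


res = 156543.03 * cos(14) / 2^3 = 156543.03 * 0.97029573 / 8 = 18986.63 m/pixel

18986.63 m/pixel


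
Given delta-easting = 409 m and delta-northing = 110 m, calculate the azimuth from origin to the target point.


az = atan2(409, 110) = 74.9 deg
adjusted to 0-360: 74.9 degrees

74.9 degrees


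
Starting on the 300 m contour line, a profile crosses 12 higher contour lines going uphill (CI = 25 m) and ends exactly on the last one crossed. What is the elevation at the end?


elevation = 300 + 12 * 25 = 600 m

600 m


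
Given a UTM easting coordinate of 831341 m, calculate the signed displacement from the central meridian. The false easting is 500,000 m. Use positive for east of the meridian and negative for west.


displacement = 831341 - 500000 = 331341 m

331341 m


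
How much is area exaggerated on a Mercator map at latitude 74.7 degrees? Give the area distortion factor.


area_distortion = 1/cos^2(74.7) = 14.362

14.362


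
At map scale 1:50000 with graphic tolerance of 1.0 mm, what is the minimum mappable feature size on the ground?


ground = 1.0 mm * 50000 / 1000 = 50.0 m

50.0 m


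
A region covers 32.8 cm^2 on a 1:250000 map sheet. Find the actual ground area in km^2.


ground_area = 32.8 * (250000/100)^2 = 205000000.0 m^2 = 205.0 km^2

205.0 km^2


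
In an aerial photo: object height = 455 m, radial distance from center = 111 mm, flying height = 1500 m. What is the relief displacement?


d = h * r / H = 455 * 111 / 1500 = 33.67 mm

33.67 mm


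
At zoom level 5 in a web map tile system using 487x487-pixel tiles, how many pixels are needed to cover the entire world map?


tiles per axis = 2^5 = 32
total tiles = 32^2 = 1024
pixels per axis = 32 * 487 = 15584
total pixels = 15584^2 = 242861056

242861056 pixels


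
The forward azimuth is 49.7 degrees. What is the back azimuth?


back azimuth = (49.7 + 180) mod 360 = 229.7 degrees

229.7 degrees


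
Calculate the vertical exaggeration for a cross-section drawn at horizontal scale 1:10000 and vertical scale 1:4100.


VE = horizontal_scale / vertical_scale = 10000 / 4100 ≈ 2.4

2.4x


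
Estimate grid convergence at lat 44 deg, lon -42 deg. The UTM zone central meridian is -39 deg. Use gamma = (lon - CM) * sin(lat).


gamma = (-42 - -39) * sin(44) = -3 * 0.694658 = -2.084 degrees

-2.084 degrees


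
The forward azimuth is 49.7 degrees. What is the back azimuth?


back azimuth = (49.7 + 180) mod 360 = 229.7 degrees

229.7 degrees


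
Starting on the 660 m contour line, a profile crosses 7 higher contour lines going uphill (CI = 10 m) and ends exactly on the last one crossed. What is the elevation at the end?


elevation = 660 + 7 * 10 = 730 m

730 m


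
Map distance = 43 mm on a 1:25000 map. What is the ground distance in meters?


ground = 43 mm * 25000 / 1000 = 1075.0 m

1075.0 m


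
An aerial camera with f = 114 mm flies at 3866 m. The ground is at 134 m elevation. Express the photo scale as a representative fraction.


scale = f / (H - h) = 114 mm / 3732 m = 114 / 3732000 = 1:32737

1:32737


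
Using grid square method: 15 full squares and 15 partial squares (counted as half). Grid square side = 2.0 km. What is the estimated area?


effective squares = 15 + 15 * 0.5 = 22.5
area = 22.5 * 4.0 = 90.0 km^2

90.0 km^2


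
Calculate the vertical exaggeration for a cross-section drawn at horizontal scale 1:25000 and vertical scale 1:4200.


VE = horizontal_scale / vertical_scale = 25000 / 4200 ≈ 6.0

6.0x


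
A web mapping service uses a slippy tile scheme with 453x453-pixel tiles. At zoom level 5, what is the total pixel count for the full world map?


tiles per axis = 2^5 = 32
total tiles = 32^2 = 1024
pixels per axis = 32 * 453 = 14496
total pixels = 14496^2 = 210134016

210134016 pixels


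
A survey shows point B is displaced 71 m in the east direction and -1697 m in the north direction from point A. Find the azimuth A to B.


az = atan2(71, -1697) = 177.6 deg
adjusted to 0-360: 177.6 degrees

177.6 degrees


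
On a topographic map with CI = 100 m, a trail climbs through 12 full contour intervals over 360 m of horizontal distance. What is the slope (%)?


elevation change = 12 * 100 = 1200 m
slope = 1200 / 360 * 100 = 333.3%

333.3%


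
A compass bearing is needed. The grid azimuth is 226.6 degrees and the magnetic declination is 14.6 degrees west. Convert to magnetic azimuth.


magnetic azimuth = grid azimuth - declination (east +ve)
mag_az = 226.6 - -14.6 = 241.2 degrees

241.2 degrees


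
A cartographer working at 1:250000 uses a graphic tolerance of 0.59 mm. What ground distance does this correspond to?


ground = 0.59 mm * 250000 / 1000 = 147.5 m

147.5 m


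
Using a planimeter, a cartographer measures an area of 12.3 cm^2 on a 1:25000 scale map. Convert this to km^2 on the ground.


ground_area = 12.3 * (25000/100)^2 = 768750.0 m^2 = 0.76875 km^2 ≈ 0.769 km^2

0.769 km^2


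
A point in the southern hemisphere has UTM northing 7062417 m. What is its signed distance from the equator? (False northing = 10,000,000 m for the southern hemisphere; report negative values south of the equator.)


For southern: actual = 7062417 - 10000000 = -2937583 m

-2937583 m


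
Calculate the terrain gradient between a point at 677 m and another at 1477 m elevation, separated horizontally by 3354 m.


gradient = (1477 - 677) / 3354 = 800 / 3354 = 0.2385

0.2385


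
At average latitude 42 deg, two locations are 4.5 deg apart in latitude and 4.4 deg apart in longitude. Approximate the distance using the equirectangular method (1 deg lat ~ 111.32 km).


dlat_km = 4.5 * 111.32 = 500.94
dlon_km = 4.4 * 111.32 * cos(42) ≈ 363.998
dist = sqrt(500.94^2 + 363.998^2) ≈ 619.2 km

619.2 km


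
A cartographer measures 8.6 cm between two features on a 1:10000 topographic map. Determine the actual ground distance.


ground = 8.6 cm * 10000 / 100 = 860.0 m

860.0 m


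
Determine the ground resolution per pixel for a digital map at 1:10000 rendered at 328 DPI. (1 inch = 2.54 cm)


pixel_cm = 2.54 / 328 ≈ 0.007744 cm
ground = pixel_cm * 10000 / 100 = 2.54 * 10000 / (328 * 100) = 25400 / 32800 ≈ 0.77 m

0.77 m


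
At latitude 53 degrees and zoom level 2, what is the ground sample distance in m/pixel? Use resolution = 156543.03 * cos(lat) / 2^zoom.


res = 156543.03 * cos(53) / 2^2 = 156543.03 * 0.60181502 / 4 = 23552.49 m/pixel

23552.49 m/pixel


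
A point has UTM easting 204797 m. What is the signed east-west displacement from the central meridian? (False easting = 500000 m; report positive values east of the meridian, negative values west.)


displacement = 204797 - 500000 = -295203 m

-295203 m


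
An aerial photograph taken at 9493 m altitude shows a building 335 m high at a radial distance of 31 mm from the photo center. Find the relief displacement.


d = h * r / H = 335 * 31 / 9493 = 1.09 mm

1.09 mm


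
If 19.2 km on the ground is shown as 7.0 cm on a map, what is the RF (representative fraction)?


ground = 19.2 km = 1920000 cm; RF denominator = ground / map = 1920000 / 7.0 ≈ 274286; RF = 1:274286

1:274286


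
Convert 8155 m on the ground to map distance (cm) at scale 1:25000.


map_cm = 8155 * 100 / 25000 = 32.62 cm

32.62 cm


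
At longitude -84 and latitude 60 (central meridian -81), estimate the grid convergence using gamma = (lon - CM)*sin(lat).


gamma = (-84 - -81) * sin(60) = -3 * 0.866025 = -2.598 degrees

-2.598 degrees


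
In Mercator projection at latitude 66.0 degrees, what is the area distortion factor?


area_distortion = 1/cos^2(66.0) = 6.045

6.045


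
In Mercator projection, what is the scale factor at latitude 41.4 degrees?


SF = 1 / cos(41.4) = 1 / 0.750111 = 1.333

1.333


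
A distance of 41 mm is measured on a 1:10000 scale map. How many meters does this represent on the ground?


ground = 41 mm * 10000 / 1000 = 410.0 m

410.0 m


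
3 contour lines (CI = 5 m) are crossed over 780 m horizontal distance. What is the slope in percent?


elevation change = 3 * 5 = 15 m
slope = 15 / 780 * 100 = 1.9%

1.9%


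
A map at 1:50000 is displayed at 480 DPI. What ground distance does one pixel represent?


pixel_cm = 2.54 / 480 ≈ 0.005292 cm
ground = pixel_cm * 50000 / 100 = 2.54 * 50000 / (480 * 100) = 127000 / 48000 ≈ 2.65 m

2.65 m


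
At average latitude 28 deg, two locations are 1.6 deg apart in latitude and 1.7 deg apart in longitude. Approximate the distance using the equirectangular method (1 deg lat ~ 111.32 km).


dlat_km = 1.6 * 111.32 = 178.112
dlon_km = 1.7 * 111.32 * cos(28) ≈ 167.093
dist = sqrt(178.112^2 + 167.093^2) ≈ 244.2 km

244.2 km


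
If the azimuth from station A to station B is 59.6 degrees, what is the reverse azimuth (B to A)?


back azimuth = (59.6 + 180) mod 360 = 239.6 degrees

239.6 degrees


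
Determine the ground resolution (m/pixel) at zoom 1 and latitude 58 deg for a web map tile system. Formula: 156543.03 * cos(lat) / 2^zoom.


res = 156543.03 * cos(58) / 2^1 = 156543.03 * 0.52991926 / 2 = 41477.58 m/pixel

41477.58 m/pixel


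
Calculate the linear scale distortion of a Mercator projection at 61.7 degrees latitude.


SF = 1 / cos(61.7) = 1 / 0.474088 = 2.109

2.109


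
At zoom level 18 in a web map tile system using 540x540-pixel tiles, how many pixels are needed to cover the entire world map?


tiles per axis = 2^18 = 262144
total tiles = 262144^2 = 68719476736
pixels per axis = 262144 * 540 = 141557760
total pixels = 141557760^2 = 20038599416217600

20038599416217600 pixels


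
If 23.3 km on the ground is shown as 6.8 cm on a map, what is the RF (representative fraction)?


ground = 23.3 km = 2330000 cm; RF denominator = ground / map = 2330000 / 6.8 ≈ 342647; RF = 1:342647

1:342647


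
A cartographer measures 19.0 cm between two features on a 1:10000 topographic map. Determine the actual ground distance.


ground = 19.0 cm * 10000 / 100 = 1900.0 m = 1.9 km

1.9 km


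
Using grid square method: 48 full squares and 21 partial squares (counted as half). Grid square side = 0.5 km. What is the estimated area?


effective squares = 48 + 21 * 0.5 = 58.5
area = 58.5 * 0.25 = 14.625 km^2

14.625 km^2


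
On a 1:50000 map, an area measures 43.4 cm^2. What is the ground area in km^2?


ground_area = 43.4 * (50000/100)^2 = 10850000.0 m^2 = 10.85 km^2

10.85 km^2


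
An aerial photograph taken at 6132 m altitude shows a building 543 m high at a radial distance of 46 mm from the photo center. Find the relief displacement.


d = h * r / H = 543 * 46 / 6132 = 4.07 mm

4.07 mm


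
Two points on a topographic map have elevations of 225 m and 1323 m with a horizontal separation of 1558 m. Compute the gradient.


gradient = (1323 - 225) / 1558 = 1098 / 1558 = 0.7047

0.7047


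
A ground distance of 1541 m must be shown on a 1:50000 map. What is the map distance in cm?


map_cm = 1541 * 100 / 50000 = 3.082 cm ≈ 3.08 cm

3.08 cm


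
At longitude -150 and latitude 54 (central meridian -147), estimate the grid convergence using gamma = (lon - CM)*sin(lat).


gamma = (-150 - -147) * sin(54) = -3 * 0.809017 = -2.427 degrees

-2.427 degrees


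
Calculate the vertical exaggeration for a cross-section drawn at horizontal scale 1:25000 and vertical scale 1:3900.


VE = horizontal_scale / vertical_scale = 25000 / 3900 ≈ 6.4

6.4x


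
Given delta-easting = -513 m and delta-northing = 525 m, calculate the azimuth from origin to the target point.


az = atan2(-513, 525) = -44.3 deg
adjusted to 0-360: 315.7 degrees

315.7 degrees


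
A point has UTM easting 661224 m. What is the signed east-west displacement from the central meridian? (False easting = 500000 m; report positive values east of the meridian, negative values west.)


displacement = 661224 - 500000 = 161224 m

161224 m
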